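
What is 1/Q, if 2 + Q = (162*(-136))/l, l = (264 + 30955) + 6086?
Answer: -4145/10738 ≈ -0.38601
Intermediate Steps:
l = 37305 (l = 31219 + 6086 = 37305)
Q = -10738/4145 (Q = -2 + (162*(-136))/37305 = -2 - 22032*1/37305 = -2 - 2448/4145 = -10738/4145 ≈ -2.5906)
1/Q = 1/(-10738/4145) = -4145/10738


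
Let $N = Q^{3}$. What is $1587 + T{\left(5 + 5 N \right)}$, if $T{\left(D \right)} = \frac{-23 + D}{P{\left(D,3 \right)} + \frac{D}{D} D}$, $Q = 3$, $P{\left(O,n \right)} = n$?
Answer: $\frac{17466}{11} \approx 1587.8$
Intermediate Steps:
$N = 27$ ($N = 3^{3} = 27$)
$T{\left(D \right)} = \frac{-23 + D}{3 + D}$ ($T{\left(D \right)} = \frac{-23 + D}{3 + \frac{D}{D} D} = \frac{-23 + D}{3 + 1 D} = \frac{-23 + D}{3 + D}$)
$1587 + T{\left(5 + 5 N \right)} = 1587 + \frac{-23 + \left(5 + 5 \cdot 27\right)}{3 + \left(5 + 5 \cdot 27\right)} = 1587 + \frac{-23 + \left(5 + 135\right)}{3 + \left(5 + 135\right)} = 1587 + \frac{-23 + 140}{3 + 140} = 1587 + \frac{1}{143} \cdot 117 = 1587 + \frac{9}{11} = \frac{17466}{11}$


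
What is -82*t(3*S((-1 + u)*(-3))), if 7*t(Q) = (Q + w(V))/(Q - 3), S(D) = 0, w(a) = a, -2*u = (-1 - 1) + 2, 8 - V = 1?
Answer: 82/3 ≈ 27.333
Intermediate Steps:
V = 7 (V = 8 - 1*1 = 8 - 1 = 7)
u = 0 (u = -((-1 - 1) + 2)/2 = -(-2 + 2)/2 = -½*0 = 0)
t(Q) = (7 + Q)/(7*(-3 + Q)) (t(Q) = ((Q + 7)/(Q - 3))/7 = ((7 + Q)/(-3 + Q))/7 = (7 + Q)/(7*(-3 + Q)))
-82*t(3*S((-1 + u)*(-3))) = -82*(7 + 3*0)/(7*(-3 + 3*0)) = -82*(7 + 0)/(7*(-3 + 0)) = -82*7/(7*(-3)) = -82*(-1)*7/(7*3) = -82*(-⅓) = 82/3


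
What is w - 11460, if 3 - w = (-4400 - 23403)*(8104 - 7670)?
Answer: 12055045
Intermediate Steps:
w = 12066505 (w = 3 - (-4400 - 23403)*(8104 - 7670) = 3 - (-27803)*434 = 3 - 1*(-12066502) = 3 + 12066502 = 12066505)
w - 11460 = 12066505 - 11460 = 12055045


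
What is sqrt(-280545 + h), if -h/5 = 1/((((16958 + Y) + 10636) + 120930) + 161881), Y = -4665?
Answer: I*sqrt(262244902659707)/30574 ≈ 529.67*I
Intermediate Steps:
h = -1/61148 (h = -5/((((16958 - 4665) + 10636) + 120930) + 161881) = -5/(((12293 + 10636) + 120930) + 161881) = -5/((22929 + 120930) + 161881) = -5/(143859 + 161881) = -5/305740 = -5*1/305740 = -1/61148 ≈ -1.6354e-5)
sqrt(-280545 + h) = sqrt(-280545 - 1/61148) = sqrt(-17154765661/61148) = I*sqrt(262244902659707)/30574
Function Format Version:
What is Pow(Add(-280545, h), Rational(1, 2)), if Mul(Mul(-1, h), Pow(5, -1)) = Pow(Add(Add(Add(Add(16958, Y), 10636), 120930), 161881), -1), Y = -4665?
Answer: Mul(Rational(1, 30574), I, Pow(262244902659707, Rational(1, 2))) ≈ Mul(529.67, I)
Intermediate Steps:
h = Rational(-1, 61148) (h = Mul(-5, Pow(Add(Add(Add(Add(16958, -4665), 10636), 120930), 161881), -1)) = Mul(-5, Pow(Add(Add(Add(12293, 10636), 120930), 161881), -1)) = Mul(-5, Pow(Add(Add(22929, 120930), 161881), -1)) = Mul(-5, Pow(Add(143859, 161881), -1)) = Mul(-5, Pow(305740, -1)) = Mul(-5, Rational(1, 305740)) = Rational(-1, 61148) ≈ -1.6354e-5)
Pow(Add(-280545, h), Rational(1, 2)) = Pow(Add(-280545, Rational(-1, 61148)), Rational(1, 2)) = Pow(Rational(-17154765661, 61148), Rational(1, 2)) = Mul(Rational(1, 30574), I, Pow(262244902659707, Rational(1, 2)))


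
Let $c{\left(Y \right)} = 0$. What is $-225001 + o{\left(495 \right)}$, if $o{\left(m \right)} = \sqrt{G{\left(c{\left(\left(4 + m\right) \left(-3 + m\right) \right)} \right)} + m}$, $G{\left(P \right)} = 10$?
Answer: $-225001 + \sqrt{505} \approx -2.2498 \cdot 10^{5}$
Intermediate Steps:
$o{\left(m \right)} = \sqrt{10 + m}$
$-225001 + o{\left(495 \right)} = -225001 + \sqrt{10 + 495} = -225001 + \sqrt{505}$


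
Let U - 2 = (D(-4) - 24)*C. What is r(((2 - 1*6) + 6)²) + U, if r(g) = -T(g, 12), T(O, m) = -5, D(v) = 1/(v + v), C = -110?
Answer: 10643/4 ≈ 2660.8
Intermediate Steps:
D(v) = 1/(2*v)
r(g) = 5 (r(g) = -1*(-5) = 5)
U = 10623/4 (U = 2 + ((½)/(-4) - 24)*(-110) = 2 + ((½)*(-¼) - 24)*(-110) = 2 + (-⅛ - 24)*(-110) = 2 - 193/8*(-110) = 2 + 10615/4 = 10623/4 ≈ 2655.8)
r(((2 - 1*6) + 6)²) + U = 5 + 10623/4 = 10643/4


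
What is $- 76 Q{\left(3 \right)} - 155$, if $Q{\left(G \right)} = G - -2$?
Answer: $-535$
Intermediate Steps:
$Q{\left(G \right)} = 2 + G$ ($Q{\left(G \right)} = G + 2 = 2 + G$)
$- 76 Q{\left(3 \right)} - 155 = - 76 \left(2 + 3\right) - 155 = \left(-76\right) 5 - 155 = -380 - 155 = -535$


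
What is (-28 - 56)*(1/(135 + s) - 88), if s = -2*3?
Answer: 317828/43 ≈ 7391.4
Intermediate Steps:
s = -6
(-28 - 56)*(1/(135 + s) - 88) = (-28 - 56)*(1/(135 - 6) - 88) = -84*(1/129 - 88) = -84*(-11351/129) = 317828/43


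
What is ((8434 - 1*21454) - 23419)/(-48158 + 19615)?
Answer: 36439/28543 ≈ 1.2766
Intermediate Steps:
((8434 - 1*21454) - 23419)/(-48158 + 19615) = ((8434 - 21454) - 23419)/(-28543) = (-13020 - 23419)*(-1/28543) = -36439*(-1/28543) = 36439/28543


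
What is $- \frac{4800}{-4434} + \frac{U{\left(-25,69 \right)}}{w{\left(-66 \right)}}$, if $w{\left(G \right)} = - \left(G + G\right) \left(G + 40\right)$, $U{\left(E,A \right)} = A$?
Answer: $\frac{898203}{845416} \approx 1.0624$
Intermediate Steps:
$w{\left(G \right)} = - 2 G \left(40 + G\right)$
$- \frac{4800}{-4434} + \frac{U{\left(-25,69 \right)}}{w{\left(-66 \right)}} = - \frac{4800}{-4434} + \frac{69}{\left(-2\right) \left(-66\right) \left(40 - 66\right)} = \left(-4800\right) \left(- \frac{1}{4434}\right) + \frac{69}{\left(-2\right) \left(-66\right) \left(-26\right)} = \frac{800}{739} + \frac{69}{-3432} = \frac{800}{739} + 69 \left(- \frac{1}{3432}\right) = \frac{800}{739} - \frac{23}{1144} = \frac{898203}{845416}$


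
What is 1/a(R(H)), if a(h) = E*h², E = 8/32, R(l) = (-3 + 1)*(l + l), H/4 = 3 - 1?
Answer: 1/256 ≈ 0.0039063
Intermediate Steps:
H = 8 (H = 4*(3 - 1) = 4*2 = 8)
R(l) = -4*l
E = ¼ (E = 8*(1/32) = ¼ ≈ 0.25000)
a(h) = h²/4
1/a(R(H)) = 1/((-4*8)²/4) = 1/((¼)*(-32)²) = 1/((¼)*1024) = 1/256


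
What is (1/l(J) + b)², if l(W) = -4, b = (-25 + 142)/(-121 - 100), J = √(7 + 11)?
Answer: 2809/4624 ≈ 0.60748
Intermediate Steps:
J = 3*√2 (J = √18 = 3*√2 ≈ 4.2426)
b = -9/17 (b = 117/(-221) = 117*(-1/221) = -9/17 ≈ -0.52941)
(1/l(J) + b)² = (1/(-4) - 9/17)² = (-¼ - 9/17)² = (-53/68)² = 2809/4624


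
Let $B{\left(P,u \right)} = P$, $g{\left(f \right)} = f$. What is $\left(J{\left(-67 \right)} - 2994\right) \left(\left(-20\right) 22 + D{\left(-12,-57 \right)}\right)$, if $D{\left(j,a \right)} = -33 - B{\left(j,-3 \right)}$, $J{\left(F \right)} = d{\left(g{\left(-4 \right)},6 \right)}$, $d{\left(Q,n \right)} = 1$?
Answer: $1379773$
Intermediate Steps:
$J{\left(F \right)} = 1$
$D{\left(j,a \right)} = -33 - j$
$\left(J{\left(-67 \right)} - 2994\right) \left(\left(-20\right) 22 + D{\left(-12,-57 \right)}\right) = \left(1 - 2994\right) \left(\left(-20\right) 22 - 21\right) = - 2993 \left(-440 + \left(-33 + 12\right)\right) = - 2993 \left(-440 - 21\right) = \left(-2993\right) \left(-461\right) = 1379773$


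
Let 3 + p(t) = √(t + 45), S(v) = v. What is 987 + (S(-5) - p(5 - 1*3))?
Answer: 985 - √47 ≈ 978.14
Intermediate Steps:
p(t) = -3 + √(45 + t) (p(t) = -3 + √(t + 45) = -3 + √(45 + t))
987 + (S(-5) - p(5 - 1*3)) = 987 + (-5 - (-3 + √(45 + (5 - 1*3)))) = 987 + (-5 - (-3 + √(45 + (5 - 3)))) = 987 + (-5 - (-3 + √(45 + 2))) = 987 + (-5 - (-3 + √47)) = 987 + (-5 + (3 - √47)) = 987 + (-2 - √47) = 985 - √47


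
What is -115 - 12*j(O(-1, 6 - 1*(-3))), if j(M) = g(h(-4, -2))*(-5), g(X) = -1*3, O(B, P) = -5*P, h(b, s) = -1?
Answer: -295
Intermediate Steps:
g(X) = -3
j(M) = 15 (j(M) = -3*(-5) = 15)
-115 - 12*j(O(-1, 6 - 1*(-3))) = -115 - 12*15 = -115 - 180 = -295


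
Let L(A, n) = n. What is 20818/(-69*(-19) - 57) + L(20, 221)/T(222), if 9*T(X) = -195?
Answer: 20068/3135 ≈ 6.4013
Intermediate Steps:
T(X) = -65/3 (T(X) = (⅑)*(-195) = -65/3)
20818/(-69*(-19) - 57) + L(20, 221)/T(222) = 20818/(-69*(-19) - 57) + 221/(-65/3) = 20818/(1311 - 57) + 221*(-3/65) = 20818/1254 - 51/5 = 20818*(1/1254) - 51/5 = 10409/627 - 51/5 = 20068/3135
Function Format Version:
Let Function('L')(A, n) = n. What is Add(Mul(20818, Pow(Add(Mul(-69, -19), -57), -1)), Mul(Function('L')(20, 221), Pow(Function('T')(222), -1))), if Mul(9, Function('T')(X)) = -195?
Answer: Rational(20068, 3135) ≈ 6.4013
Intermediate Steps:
Function('T')(X) = Rational(-65, 3) (Function('T')(X) = Mul(Rational(1, 9), -195) = Rational(-65, 3))
Add(Mul(20818, Pow(Add(Mul(-69, -19), -57), -1)), Mul(Function('L')(20, 221), Pow(Function('T')(222), -1))) = Add(Mul(20818, Pow(Add(Mul(-69, -19), -57), -1)), Mul(221, Pow(Rational(-65, 3), -1))) = Add(Mul(20818, Pow(Add(1311, -57), -1)), Mul(221, Rational(-3, 65))) = Add(Mul(20818, Pow(1254, -1)), Rational(-51, 5)) = Add(Mul(20818, Rational(1, 1254)), Rational(-51, 5)) = Add(Rational(10409, 627), Rational(-51, 5)) = Rational(20068, 3135)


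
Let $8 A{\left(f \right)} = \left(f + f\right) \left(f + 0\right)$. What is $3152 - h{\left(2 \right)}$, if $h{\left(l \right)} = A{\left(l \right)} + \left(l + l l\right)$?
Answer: $3145$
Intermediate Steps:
$A{\left(f \right)} = \frac{f^{2}}{4}$ ($A{\left(f \right)} = \frac{\left(f + f\right) \left(f + 0\right)}{8} = \frac{2 f f}{8} = \frac{2 f^{2}}{8} = \frac{f^{2}}{4}$)
$h{\left(l \right)} = l + \frac{5 l^{2}}{4}$ ($h{\left(l \right)} = \frac{l^{2}}{4} + \left(l + l l\right) = \frac{l^{2}}{4} + \left(l + l^{2}\right) = l + \frac{5 l^{2}}{4}$)
$3152 - h{\left(2 \right)} = 3152 - \frac{1}{4} \cdot 2 \left(4 + 5 \cdot 2\right) = 3152 - \frac{1}{4} \cdot 2 \left(4 + 10\right) = 3152 - \frac{1}{4} \cdot 2 \cdot 14 = 3152 - 7 = 3145$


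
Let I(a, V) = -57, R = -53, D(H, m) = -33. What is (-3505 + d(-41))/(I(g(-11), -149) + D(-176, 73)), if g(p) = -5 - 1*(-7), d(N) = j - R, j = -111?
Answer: 3563/90 ≈ 39.589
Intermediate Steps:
d(N) = -58 (d(N) = -111 - 1*(-53) = -111 + 53 = -58)
g(p) = 2 (g(p) = -5 + 7 = 2)
(-3505 + d(-41))/(I(g(-11), -149) + D(-176, 73)) = (-3505 - 58)/(-57 - 33) = -3563/(-90) = -3563*(-1/90) = 3563/90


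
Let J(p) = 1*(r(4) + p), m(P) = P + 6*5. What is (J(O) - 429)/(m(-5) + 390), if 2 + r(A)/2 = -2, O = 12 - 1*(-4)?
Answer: -421/415 ≈ -1.0145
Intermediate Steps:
m(P) = 30 + P (m(P) = P + 30 = 30 + P)
O = 16 (O = 12 + 4 = 16)
r(A) = -8 (r(A) = -4 + 2*(-2) = -4 - 4 = -8)
J(p) = -8 + p (J(p) = 1*(-8 + p) = -8 + p)
(J(O) - 429)/(m(-5) + 390) = ((-8 + 16) - 429)/((30 - 5) + 390) = (8 - 429)/(25 + 390) = -421/415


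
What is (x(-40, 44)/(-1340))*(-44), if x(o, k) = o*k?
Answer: -3872/67 ≈ -57.791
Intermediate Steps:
x(o, k) = k*o
(x(-40, 44)/(-1340))*(-44) = ((44*(-40))/(-1340))*(-44) = -1760*(-1/1340)*(-44) = (88/67)*(-44) = -3872/67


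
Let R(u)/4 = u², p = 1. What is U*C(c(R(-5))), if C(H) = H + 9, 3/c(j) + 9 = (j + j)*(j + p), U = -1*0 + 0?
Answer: 0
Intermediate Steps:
R(u) = 4*u²
U = 0 (U = 0 + 0 = 0)
c(j) = 3/(-9 + 2*j*(1 + j)) (c(j) = 3/(-9 + (j + j)*(j + 1)) = 3/(-9 + (2*j)*(1 + j)) = 3/(-9 + 2*j*(1 + j)))
C(H) = 9 + H
U*C(c(R(-5))) = 0*(9 + 3/(-9 + 2*(4*(-5)²) + 2*(4*(-5)²)²)) = 0*(9 + 3/(-9 + 2*(4*25) + 2*(4*25)²)) = 0*(9 + 3/(-9 + 2*100 + 2*100²)) = 0*(9 + 3/(-9 + 200 + 2*10000)) = 0*(9 + 3/(-9 + 200 + 20000)) = 0*(9 + 3/20191) = 0*(181722/20191) = 0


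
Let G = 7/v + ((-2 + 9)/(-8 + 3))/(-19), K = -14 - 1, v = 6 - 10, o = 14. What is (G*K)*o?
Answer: 13377/38 ≈ 352.03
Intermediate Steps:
v = -4
K = -15
G = -637/380 (G = 7/(-4) + ((-2 + 9)/(-8 + 3))/(-19) = 7*(-¼) + (7/(-5))*(-1/19) = -7/4 + (7*(-⅕))*(-1/19) = -7/4 - 7/5*(-1/19) = -7/4 + 7/95 = -637/380 ≈ -1.6763)
(G*K)*o = -637/380*(-15)*14 = (1911/76)*14 = 13377/38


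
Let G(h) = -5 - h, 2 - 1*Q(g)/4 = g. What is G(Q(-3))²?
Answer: 625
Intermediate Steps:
Q(g) = 8 - 4*g
G(Q(-3))² = (-5 - (8 - 4*(-3)))² = (-5 - (8 + 12))² = (-5 - 1*20)² = (-5 - 20)² = (-25)² = 625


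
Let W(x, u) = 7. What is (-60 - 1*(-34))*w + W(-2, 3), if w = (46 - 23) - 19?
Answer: -97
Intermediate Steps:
w = 4 (w = 23 - 19 = 4)
(-60 - 1*(-34))*w + W(-2, 3) = (-60 - 1*(-34))*4 + 7 = (-60 + 34)*4 + 7 = -26*4 + 7 = -104 + 7 = -97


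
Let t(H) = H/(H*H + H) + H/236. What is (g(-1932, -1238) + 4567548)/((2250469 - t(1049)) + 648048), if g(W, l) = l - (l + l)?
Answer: 566072585400/359125705457 ≈ 1.5763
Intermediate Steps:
g(W, l) = -l (g(W, l) = l - 2*l = -l)
t(H) = H/236 + H/(H + H²) (t(H) = H/(H² + H) + H*(1/236) = H/(H + H²) + H/236 = H/236 + H/(H + H²))
(g(-1932, -1238) + 4567548)/((2250469 - t(1049)) + 648048) = (-1*(-1238) + 4567548)/((2250469 - (236 + 1049 + 1049²)/(236*(1 + 1049))) + 648048) = (1238 + 4567548)/((2250469 - (236 + 1049 + 1100401)/(236*1050)) + 648048) = 4568786/((2250469 - 1101686/(236*1050)) + 648048) = 4568786/((2250469 - 1*550843/123900) + 648048) = 4568786/((2250469 - 550843/123900) + 648048) = 4568786/(278832558257/123900 + 648048) = 4568786/(359125705457/123900) = 4568786*(123900/359125705457) = 566072585400/359125705457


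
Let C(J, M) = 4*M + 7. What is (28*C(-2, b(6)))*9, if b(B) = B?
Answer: 7812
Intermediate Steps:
C(J, M) = 7 + 4*M
(28*C(-2, b(6)))*9 = (28*(7 + 4*6))*9 = (28*(7 + 24))*9 = (28*31)*9 = 868*9 = 7812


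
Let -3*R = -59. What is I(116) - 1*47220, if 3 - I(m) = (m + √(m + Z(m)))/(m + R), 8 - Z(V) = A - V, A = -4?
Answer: -19217667/407 - 6*√61/407 ≈ -47218.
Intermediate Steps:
R = 59/3 (R = -⅓*(-59) = 59/3 ≈ 19.667)
Z(V) = 12 + V (Z(V) = 8 - (-4 - V) = 8 + (4 + V) = 12 + V)
I(m) = 3 - (m + √(12 + 2*m))/(59/3 + m) (I(m) = 3 - (m + √(m + (12 + m)))/(m + 59/3) = 3 - (m + √(12 + 2*m))/(59/3 + m))
I(116) - 1*47220 = (177 - 3*√(12 + 2*116) + 6*116)/(59 + 3*116) - 1*47220 = (177 - 3*√(12 + 232) + 696)/(59 + 348) - 47220 = (177 - 6*√61 + 696)/407 - 47220 = (873 - 6*√61)/407 - 47220 = (873/407 - 6*√61/407) - 47220 = -19217667/407 - 6*√61/407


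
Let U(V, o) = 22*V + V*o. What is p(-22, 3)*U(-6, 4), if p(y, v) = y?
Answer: 3432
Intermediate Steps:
p(-22, 3)*U(-6, 4) = -(-132)*(22 + 4) = -(-132)*26 = -22*(-156) = 3432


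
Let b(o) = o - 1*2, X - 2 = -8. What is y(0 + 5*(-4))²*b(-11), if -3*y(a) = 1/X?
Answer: -13/324 ≈ -0.040123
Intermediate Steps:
X = -6 (X = 2 - 8 = -6)
y(a) = 1/18 (y(a) = -⅓/(-6) = -⅓*(-⅙) = 1/18)
b(o) = -2 + o (b(o) = o - 2 = -2 + o)
y(0 + 5*(-4))²*b(-11) = (1/18)²*(-2 - 11) = (1/324)*(-13) = -13/324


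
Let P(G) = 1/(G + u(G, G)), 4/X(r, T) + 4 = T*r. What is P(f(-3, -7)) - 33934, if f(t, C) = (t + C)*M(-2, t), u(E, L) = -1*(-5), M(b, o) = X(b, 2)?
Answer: -339339/10 ≈ -33934.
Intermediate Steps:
X(r, T) = 4/(-4 + T*r)
M(b, o) = 4/(-4 + 2*b)
u(E, L) = 5
f(t, C) = -C/2 - t/2 (f(t, C) = (t + C)*(2/(-2 - 2)) = (C + t)*(2/(-4)) = (C + t)*(2*(-¼)) = (C + t)*(-½) = -C/2 - t/2)
P(G) = 1/(5 + G) (P(G) = 1/(G + 5) = 1/(5 + G))
P(f(-3, -7)) - 33934 = 1/(5 + (-½*(-7) - ½*(-3))) - 33934 = 1/(5 + (7/2 + 3/2)) - 33934 = 1/(5 + 5) - 33934 = 1/10 - 33934 = ⅒ - 33934 = -339339/10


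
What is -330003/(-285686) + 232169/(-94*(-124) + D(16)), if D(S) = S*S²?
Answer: 35762820095/2250062936 ≈ 15.894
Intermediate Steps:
D(S) = S³
-330003/(-285686) + 232169/(-94*(-124) + D(16)) = -330003/(-285686) + 232169/(-94*(-124) + 16³) = -330003*(-1/285686) + 232169/(11656 + 4096) = 330003/285686 + 232169/15752 = 35762820095/2250062936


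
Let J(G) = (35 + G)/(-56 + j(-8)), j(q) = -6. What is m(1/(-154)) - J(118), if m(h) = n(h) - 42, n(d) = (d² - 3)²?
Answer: -532362064049/17435908336 ≈ -30.533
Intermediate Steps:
n(d) = (-3 + d²)²
m(h) = -42 + (-3 + h²)² (m(h) = (-3 + h²)² - 42 = -42 + (-3 + h²)²)
J(G) = -35/62 - G/62 (J(G) = (35 + G)/(-56 - 6) = (35 + G)/(-62) = (35 + G)*(-1/62) = -35/62 - G/62)
m(1/(-154)) - J(118) = (-42 + (-3 + (1/(-154))²)²) - (-35/62 - 1/62*118) = (-42 + (-3 + (-1/154)²)²) - (-35/62 - 59/31) = (-42 + (-3 + 1/23716)²) - 1*(-153/62) = (-42 + (-71147/23716)²) + 153/62 = (-42 + 5061895609/562448656) + 153/62 = -18560947943/562448656 + 153/62 = -532362064049/17435908336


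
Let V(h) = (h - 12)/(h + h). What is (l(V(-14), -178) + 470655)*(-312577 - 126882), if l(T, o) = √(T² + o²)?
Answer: -206833575645 - 439459*√6210233/14 ≈ -2.0691e+11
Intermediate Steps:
V(h) = (-12 + h)/(2*h) (V(h) = (-12 + h)/((2*h)) = (-12 + h)*(1/(2*h)) = (-12 + h)/(2*h))
(l(V(-14), -178) + 470655)*(-312577 - 126882) = (√(((½)*(-12 - 14)/(-14))² + (-178)²) + 470655)*(-312577 - 126882) = (√(((½)*(-1/14)*(-26))² + 31684) + 470655)*(-439459) = (√((13/14)² + 31684) + 470655)*(-439459) = (√(169/196 + 31684) + 470655)*(-439459) = (√(6210233/196) + 470655)*(-439459) = (√6210233/14 + 470655)*(-439459) = (470655 + √6210233/14)*(-439459) = -206833575645 - 439459*√6210233/14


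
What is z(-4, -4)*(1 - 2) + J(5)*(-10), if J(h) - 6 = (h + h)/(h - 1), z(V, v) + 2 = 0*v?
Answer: -83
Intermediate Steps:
z(V, v) = -2 (z(V, v) = -2 + 0*v = -2 + 0 = -2)
J(h) = 6 + 2*h/(-1 + h) (J(h) = 6 + (h + h)/(h - 1) = 6 + (2*h)/(-1 + h) = 6 + 2*h/(-1 + h))
z(-4, -4)*(1 - 2) + J(5)*(-10) = -2*(1 - 2) + (2*(-3 + 4*5)/(-1 + 5))*(-10) = -2*(-1) + (2*(-3 + 20)/4)*(-10) = 2 + (2*(¼)*17)*(-10) = 2 + (17/2)*(-10) = 2 - 85 = -83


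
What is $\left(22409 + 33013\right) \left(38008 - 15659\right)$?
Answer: $1238626278$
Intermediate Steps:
$\left(22409 + 33013\right) \left(38008 - 15659\right) = 55422 \cdot 22349 = 1238626278$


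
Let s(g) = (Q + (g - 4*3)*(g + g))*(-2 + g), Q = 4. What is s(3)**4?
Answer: 6250000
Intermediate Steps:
s(g) = (-2 + g)*(4 + 2*g*(-12 + g)) (s(g) = (4 + (g - 4*3)*(g + g))*(-2 + g) = (4 + (g - 12)*(2*g))*(-2 + g) = (4 + (-12 + g)*(2*g))*(-2 + g) = (4 + 2*g*(-12 + g))*(-2 + g) = (-2 + g)*(4 + 2*g*(-12 + g)))
s(3)**4 = (-8 - 28*3**2 + 2*3**3 + 52*3)**4 = (-8 - 28*9 + 2*27 + 156)**4 = (-8 - 252 + 54 + 156)**4 = (-50)**4 = 6250000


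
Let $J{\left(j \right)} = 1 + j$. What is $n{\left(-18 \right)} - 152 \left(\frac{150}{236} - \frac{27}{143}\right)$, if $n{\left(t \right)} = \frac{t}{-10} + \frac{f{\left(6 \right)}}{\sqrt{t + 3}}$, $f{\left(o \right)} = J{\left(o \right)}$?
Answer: $- \frac{2788887}{42185} - \frac{7 i \sqrt{15}}{15} \approx -66.111 - 1.8074 i$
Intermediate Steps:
$f{\left(o \right)} = 1 + o$
$n{\left(t \right)} = \frac{7}{\sqrt{3 + t}} - \frac{t}{10}$ ($n{\left(t \right)} = \frac{t}{-10} + \frac{1 + 6}{\sqrt{t + 3}} = t \left(- \frac{1}{10}\right) + \frac{7}{\sqrt{3 + t}} = - \frac{t}{10} + \frac{7}{\sqrt{3 + t}} = \frac{7}{\sqrt{3 + t}} - \frac{t}{10}$)
$n{\left(-18 \right)} - 152 \left(\frac{150}{236} - \frac{27}{143}\right) = \left(\frac{7}{\sqrt{3 - 18}} - - \frac{9}{5}\right) - 152 \left(\frac{150}{236} - \frac{27}{143}\right) = \left(\frac{7}{i \sqrt{15}} + \frac{9}{5}\right) - 152 \left(150 \cdot \frac{1}{236} - \frac{27}{143}\right) = \left(7 \left(- \frac{i \sqrt{15}}{15}\right) + \frac{9}{5}\right) - 152 \left(\frac{75}{118} - \frac{27}{143}\right) = \left(- \frac{7 i \sqrt{15}}{15} + \frac{9}{5}\right) - \frac{572964}{8437} = \left(\frac{9}{5} - \frac{7 i \sqrt{15}}{15}\right) - \frac{572964}{8437} = - \frac{2788887}{42185} - \frac{7 i \sqrt{15}}{15}$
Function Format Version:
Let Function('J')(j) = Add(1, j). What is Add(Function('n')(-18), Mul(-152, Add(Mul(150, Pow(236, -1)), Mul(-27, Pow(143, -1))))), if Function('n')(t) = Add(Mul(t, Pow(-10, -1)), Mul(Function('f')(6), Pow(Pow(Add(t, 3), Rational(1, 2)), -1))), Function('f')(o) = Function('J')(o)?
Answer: Add(Rational(-2788887, 42185), Mul(Rational(-7, 15), I, Pow(15, Rational(1, 2)))) ≈ Add(-66.111, Mul(-1.8074, I))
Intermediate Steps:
Function('f')(o) = Add(1, o)
Function('n')(t) = Add(Mul(7, Pow(Add(3, t), Rational(-1, 2))), Mul(Rational(-1, 10), t)) (Function('n')(t) = Add(Mul(t, Pow(-10, -1)), Mul(Add(1, 6), Pow(Pow(Add(t, 3), Rational(1, 2)), -1))) = Add(Mul(t, Rational(-1, 10)), Mul(7, Pow(Pow(Add(3, t), Rational(1, 2)), -1))) = Add(Mul(Rational(-1, 10), t), Mul(7, Pow(Add(3, t), Rational(-1, 2)))) = Add(Mul(7, Pow(Add(3, t), Rational(-1, 2))), Mul(Rational(-1, 10), t)))
Add(Function('n')(-18), Mul(-152, Add(Mul(150, Pow(236, -1)), Mul(-27, Pow(143, -1))))) = Add(Add(Mul(7, Pow(Add(3, -18), Rational(-1, 2))), Mul(Rational(-1, 10), -18)), Mul(-152, Add(Mul(150, Pow(236, -1)), Mul(-27, Pow(143, -1))))) = Add(Add(Mul(7, Pow(-15, Rational(-1, 2))), Rational(9, 5)), Mul(-152, Add(Mul(150, Rational(1, 236)), Mul(-27, Rational(1, 143))))) = Add(Add(Mul(7, Mul(Rational(-1, 15), I, Pow(15, Rational(1, 2)))), Rational(9, 5)), Mul(-152, Add(Rational(75, 118), Rational(-27, 143)))) = Add(Add(Mul(Rational(-7, 15), I, Pow(15, Rational(1, 2))), Rational(9, 5)), Mul(-152, Rational(7539, 16874))) = Add(Add(Rational(9, 5), Mul(Rational(-7, 15), I, Pow(15, Rational(1, 2)))), Rational(-572964, 8437)) = Add(Rational(-2788887, 42185), Mul(Rational(-7, 15), I, Pow(15, Rational(1, 2))))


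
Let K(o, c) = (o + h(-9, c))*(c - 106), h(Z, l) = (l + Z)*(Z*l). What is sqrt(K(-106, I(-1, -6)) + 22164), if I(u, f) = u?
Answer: 8*sqrt(674) ≈ 207.69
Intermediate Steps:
h(Z, l) = Z*l*(Z + l) (h(Z, l) = (Z + l)*(Z*l) = Z*l*(Z + l))
K(o, c) = (-106 + c)*(o - 9*c*(-9 + c)) (K(o, c) = (o - 9*c*(-9 + c))*(c - 106) = (o - 9*c*(-9 + c))*(-106 + c) = (-106 + c)*(o - 9*c*(-9 + c)))
sqrt(K(-106, I(-1, -6)) + 22164) = sqrt((-8586*(-1) - 106*(-106) - 9*(-1)**3 + 1035*(-1)**2 - 1*(-106)) + 22164) = sqrt((8586 + 11236 - 9*(-1) + 1035*1 + 106) + 22164) = sqrt((8586 + 11236 + 9 + 1035 + 106) + 22164) = sqrt(20972 + 22164) = sqrt(43136) = 8*sqrt(674)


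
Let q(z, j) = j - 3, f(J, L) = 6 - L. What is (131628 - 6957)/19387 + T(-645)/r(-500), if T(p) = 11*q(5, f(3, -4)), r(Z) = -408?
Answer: 49372969/7909896 ≈ 6.2419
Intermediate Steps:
q(z, j) = -3 + j
T(p) = 77 (T(p) = 11*(-3 + (6 - 1*(-4))) = 11*(-3 + (6 + 4)) = 11*(-3 + 10) = 11*7 = 77)
(131628 - 6957)/19387 + T(-645)/r(-500) = (131628 - 6957)/19387 + 77/(-408) = 124671*(1/19387) + 77*(-1/408) = 124671/19387 - 77/408 = 49372969/7909896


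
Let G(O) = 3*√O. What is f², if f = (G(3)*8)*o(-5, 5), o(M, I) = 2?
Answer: 6912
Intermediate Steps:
f = 48*√3 (f = ((3*√3)*8)*2 = (24*√3)*2 = 48*√3 ≈ 83.138)
f² = (48*√3)² = 6912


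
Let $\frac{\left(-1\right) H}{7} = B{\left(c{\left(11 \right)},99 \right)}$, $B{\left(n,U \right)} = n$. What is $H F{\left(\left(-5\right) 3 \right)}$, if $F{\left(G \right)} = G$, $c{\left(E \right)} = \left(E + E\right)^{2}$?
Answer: $50820$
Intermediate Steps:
$c{\left(E \right)} = 4 E^{2}$ ($c{\left(E \right)} = \left(2 E\right)^{2} = 4 E^{2}$)
$H = -3388$ ($H = - 7 \cdot 4 \cdot 11^{2} = - 7 \cdot 4 \cdot 121 = \left(-7\right) 484 = -3388$)
$H F{\left(\left(-5\right) 3 \right)} = - 3388 \left(\left(-5\right) 3\right) = \left(-3388\right) \left(-15\right) = 50820$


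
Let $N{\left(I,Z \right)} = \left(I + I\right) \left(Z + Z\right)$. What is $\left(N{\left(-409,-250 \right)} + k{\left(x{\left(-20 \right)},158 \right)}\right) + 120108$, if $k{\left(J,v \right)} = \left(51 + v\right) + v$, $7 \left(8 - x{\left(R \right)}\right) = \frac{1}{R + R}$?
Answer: $529475$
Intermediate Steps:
$N{\left(I,Z \right)} = 4 I Z$ ($N{\left(I,Z \right)} = 2 I 2 Z = 4 I Z$)
$x{\left(R \right)} = 8 - \frac{1}{14 R}$ ($x{\left(R \right)} = 8 - \frac{1}{7 \left(R + R\right)} = 8 - \frac{1}{7 \cdot 2 R} = 8 - \frac{\frac{1}{2} \frac{1}{R}}{7} = 8 - \frac{1}{14 R}$)
$k{\left(J,v \right)} = 51 + 2 v$
$\left(N{\left(-409,-250 \right)} + k{\left(x{\left(-20 \right)},158 \right)}\right) + 120108 = \left(4 \left(-409\right) \left(-250\right) + \left(51 + 2 \cdot 158\right)\right) + 120108 = \left(409000 + \left(51 + 316\right)\right) + 120108 = \left(409000 + 367\right) + 120108 = 409367 + 120108 = 529475$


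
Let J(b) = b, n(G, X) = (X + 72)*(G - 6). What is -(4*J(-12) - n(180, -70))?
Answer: 396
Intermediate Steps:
n(G, X) = (-6 + G)*(72 + X) (n(G, X) = (72 + X)*(-6 + G) = (-6 + G)*(72 + X))
-(4*J(-12) - n(180, -70)) = -(4*(-12) - (-432 - 6*(-70) + 72*180 + 180*(-70))) = -(-48 - (-432 + 420 + 12960 - 12600)) = -(-48 - 1*348) = -(-48 - 348) = -1*(-396) = 396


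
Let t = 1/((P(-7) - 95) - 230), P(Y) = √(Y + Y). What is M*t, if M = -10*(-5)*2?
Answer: -32500/105639 - 100*I*√14/105639 ≈ -0.30765 - 0.0035419*I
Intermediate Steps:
P(Y) = √2*√Y (P(Y) = √(2*Y) = √2*√Y)
M = 100 (M = 50*2 = 100)
t = 1/(-325 + I*√14) (t = 1/((√2*√(-7) - 95) - 230) = 1/((√2*(I*√7) - 95) - 230) = 1/((I*√14 - 95) - 230) = 1/((-95 + I*√14) - 230) = 1/(-325 + I*√14) ≈ -0.0030765 - 3.542e-5*I)
M*t = 100*(-325/105639 - I*√14/105639) = -32500/105639 - 100*I*√14/105639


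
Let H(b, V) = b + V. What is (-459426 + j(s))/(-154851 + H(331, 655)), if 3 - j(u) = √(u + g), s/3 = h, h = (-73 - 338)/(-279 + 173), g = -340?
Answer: 459423/153865 + I*√3689542/16309690 ≈ 2.9859 + 0.00011777*I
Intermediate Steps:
h = 411/106 (h = -411/(-106) = -411*(-1/106) = 411/106 ≈ 3.8774)
H(b, V) = V + b
s = 1233/106 (s = 3*(411/106) = 1233/106 ≈ 11.632)
j(u) = 3 - √(-340 + u) (j(u) = 3 - √(u - 340) = 3 - √(-340 + u))
(-459426 + j(s))/(-154851 + H(331, 655)) = (-459426 + (3 - √(-340 + 1233/106)))/(-154851 + (655 + 331)) = (-459426 + (3 - √(-34807/106)))/(-154851 + 986) = (-459426 + (3 - I*√3689542/106))/(-153865) = (-459426 + (3 - I*√3689542/106))*(-1/153865) = (-459423 - I*√3689542/106)*(-1/153865) = 459423/153865 + I*√3689542/16309690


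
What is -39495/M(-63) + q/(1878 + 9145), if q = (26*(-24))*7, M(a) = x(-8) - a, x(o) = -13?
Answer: -87114357/110230 ≈ -790.30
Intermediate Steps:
M(a) = -13 - a
q = -4368 (q = -624*7 = -4368)
-39495/M(-63) + q/(1878 + 9145) = -39495/(-13 - 1*(-63)) - 4368/(1878 + 9145) = -39495/(-13 + 63) - 4368/11023 = -39495/50 - 4368*1/11023 = -39495*1/50 - 4368/11023 = -7899/10 - 4368/11023 = -87114357/110230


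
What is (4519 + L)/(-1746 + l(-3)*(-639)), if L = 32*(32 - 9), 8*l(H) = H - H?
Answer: -5255/1746 ≈ -3.0097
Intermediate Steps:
l(H) = 0 (l(H) = (H - H)/8 = (1/8)*0 = 0)
L = 736 (L = 32*23 = 736)
(4519 + L)/(-1746 + l(-3)*(-639)) = (4519 + 736)/(-1746 + 0*(-639)) = 5255/(-1746 + 0) = 5255/(-1746) = 5255*(-1/1746) = -5255/1746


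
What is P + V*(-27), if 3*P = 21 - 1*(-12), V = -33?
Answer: 902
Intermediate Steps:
P = 11 (P = (21 - 1*(-12))/3 = (21 + 12)/3 = (⅓)*33 = 11)
P + V*(-27) = 11 - 33*(-27) = 11 + 891 = 902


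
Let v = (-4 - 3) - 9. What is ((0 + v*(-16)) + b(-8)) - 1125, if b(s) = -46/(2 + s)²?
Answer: -15665/18 ≈ -870.28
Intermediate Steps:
b(s) = -46/(2 + s)²
v = -16 (v = -7 - 9 = -16)
((0 + v*(-16)) + b(-8)) - 1125 = ((0 - 16*(-16)) - 46/(2 - 8)²) - 1125 = ((0 + 256) - 46/(-6)²) - 1125 = (256 - 46*1/36) - 1125 = (256 - 23/18) - 1125 = 4585/18 - 1125 = -15665/18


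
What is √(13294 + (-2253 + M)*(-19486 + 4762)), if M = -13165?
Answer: √227027926 ≈ 15067.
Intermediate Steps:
√(13294 + (-2253 + M)*(-19486 + 4762)) = √(13294 + (-2253 - 13165)*(-19486 + 4762)) = √(13294 - 15418*(-14724)) = √(13294 + 227014632) = √227027926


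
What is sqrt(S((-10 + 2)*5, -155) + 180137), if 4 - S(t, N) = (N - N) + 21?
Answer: 2*sqrt(45030) ≈ 424.41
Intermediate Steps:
S(t, N) = -17 (S(t, N) = 4 - ((N - N) + 21) = 4 - (0 + 21) = 4 - 1*21 = 4 - 21 = -17)
sqrt(S((-10 + 2)*5, -155) + 180137) = sqrt(-17 + 180137) = sqrt(180120) = 2*sqrt(45030)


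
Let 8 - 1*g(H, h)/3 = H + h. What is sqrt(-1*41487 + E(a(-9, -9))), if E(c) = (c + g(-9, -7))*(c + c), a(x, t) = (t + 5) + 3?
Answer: I*sqrt(41629) ≈ 204.03*I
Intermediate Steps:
g(H, h) = 24 - 3*H - 3*h (g(H, h) = 24 - 3*(H + h) = 24 + (-3*H - 3*h) = 24 - 3*H - 3*h)
a(x, t) = 8 + t (a(x, t) = (5 + t) + 3 = 8 + t)
E(c) = 2*c*(72 + c) (E(c) = (c + (24 - 3*(-9) - 3*(-7)))*(c + c) = (c + (24 + 27 + 21))*(2*c) = (c + 72)*(2*c) = (72 + c)*(2*c) = 2*c*(72 + c))
sqrt(-1*41487 + E(a(-9, -9))) = sqrt(-1*41487 + 2*(8 - 9)*(72 + (8 - 9))) = sqrt(-41487 + 2*(-1)*(72 - 1)) = sqrt(-41487 + 2*(-1)*71) = sqrt(-41487 - 142) = sqrt(-41629) = I*sqrt(41629)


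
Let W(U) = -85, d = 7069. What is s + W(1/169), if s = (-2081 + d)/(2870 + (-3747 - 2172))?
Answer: -264153/3049 ≈ -86.636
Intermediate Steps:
s = -4988/3049 (s = (-2081 + 7069)/(2870 + (-3747 - 2172)) = 4988/(2870 - 5919) = 4988/(-3049) = 4988*(-1/3049) = -4988/3049 ≈ -1.6359)
s + W(1/169) = -4988/3049 - 85 = -264153/3049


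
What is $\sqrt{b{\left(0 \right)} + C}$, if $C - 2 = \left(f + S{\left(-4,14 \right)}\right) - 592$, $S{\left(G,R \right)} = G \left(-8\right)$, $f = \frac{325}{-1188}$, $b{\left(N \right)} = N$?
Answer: $\frac{i \sqrt{21886557}}{198} \approx 23.628 i$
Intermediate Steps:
$f = - \frac{325}{1188}$ ($f = 325 \left(- \frac{1}{1188}\right) = - \frac{325}{1188} \approx -0.27357$)
$S{\left(G,R \right)} = - 8 G$
$C = - \frac{663229}{1188}$ ($C = 2 - \frac{665605}{1188} = - \frac{663229}{1188} \approx -558.27$)
$\sqrt{b{\left(0 \right)} + C} = \sqrt{0 - \frac{663229}{1188}} = \sqrt{- \frac{663229}{1188}} = \frac{i \sqrt{21886557}}{198}$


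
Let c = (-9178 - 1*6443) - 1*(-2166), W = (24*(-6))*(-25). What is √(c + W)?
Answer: 3*I*√1095 ≈ 99.272*I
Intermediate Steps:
W = 3600 (W = -144*(-25) = 3600)
c = -13455 (c = (-9178 - 6443) + 2166 = -15621 + 2166 = -13455)
√(c + W) = √(-13455 + 3600) = √(-9855) = 3*I*√1095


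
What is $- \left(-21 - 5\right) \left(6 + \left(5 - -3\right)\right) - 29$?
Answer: $335$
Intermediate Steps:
$- \left(-21 - 5\right) \left(6 + \left(5 - -3\right)\right) - 29 = - \left(-26\right) \left(6 + \left(5 + 3\right)\right) - 29 = - \left(-26\right) \left(6 + 8\right) - 29 = - \left(-26\right) 14 - 29 = \left(-1\right) \left(-364\right) - 29 = 364 - 29 = 335$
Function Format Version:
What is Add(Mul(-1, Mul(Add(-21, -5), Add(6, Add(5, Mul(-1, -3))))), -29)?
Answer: 335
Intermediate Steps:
Add(Mul(-1, Mul(Add(-21, -5), Add(6, Add(5, Mul(-1, -3))))), -29) = Add(Mul(-1, Mul(-26, Add(6, Add(5, 3)))), -29) = Add(Mul(-1, Mul(-26, Add(6, 8))), -29) = Add(Mul(-1, Mul(-26, 14)), -29) = Add(Mul(-1, -364), -29) = Add(364, -29) = 335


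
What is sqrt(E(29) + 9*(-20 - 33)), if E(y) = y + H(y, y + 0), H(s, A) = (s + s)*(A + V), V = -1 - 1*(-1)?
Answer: sqrt(1234) ≈ 35.128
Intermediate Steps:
V = 0 (V = -1 + 1 = 0)
H(s, A) = 2*A*s (H(s, A) = (s + s)*(A + 0) = (2*s)*A = 2*A*s)
E(y) = y + 2*y**2 (E(y) = y + 2*(y + 0)*y = y + 2*y*y = y + 2*y**2)
sqrt(E(29) + 9*(-20 - 33)) = sqrt(29*(1 + 2*29) + 9*(-20 - 33)) = sqrt(29*(1 + 58) + 9*(-53)) = sqrt(29*59 - 477) = sqrt(1711 - 477) = sqrt(1234)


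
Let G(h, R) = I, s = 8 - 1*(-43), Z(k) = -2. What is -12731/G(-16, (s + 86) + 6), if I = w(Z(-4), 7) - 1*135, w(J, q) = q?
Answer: 12731/128 ≈ 99.461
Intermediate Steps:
s = 51 (s = 8 + 43 = 51)
I = -128 (I = 7 - 1*135 = 7 - 135 = -128)
G(h, R) = -128
-12731/G(-16, (s + 86) + 6) = -12731/(-128) = -12731*(-1/128) = 12731/128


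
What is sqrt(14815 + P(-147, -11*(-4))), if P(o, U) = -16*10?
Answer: sqrt(14655) ≈ 121.06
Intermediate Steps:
P(o, U) = -160
sqrt(14815 + P(-147, -11*(-4))) = sqrt(14815 - 160) = sqrt(14655)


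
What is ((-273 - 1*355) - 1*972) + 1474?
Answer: -126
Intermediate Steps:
((-273 - 1*355) - 1*972) + 1474 = ((-273 - 355) - 972) + 1474 = (-628 - 972) + 1474 = -1600 + 1474 = -126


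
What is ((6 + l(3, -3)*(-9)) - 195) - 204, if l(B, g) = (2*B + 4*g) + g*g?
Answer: -420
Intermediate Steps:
l(B, g) = g² + 2*B + 4*g (l(B, g) = (2*B + 4*g) + g² = g² + 2*B + 4*g)
((6 + l(3, -3)*(-9)) - 195) - 204 = ((6 + ((-3)² + 2*3 + 4*(-3))*(-9)) - 195) - 204 = ((6 + (9 + 6 - 12)*(-9)) - 195) - 204 = ((6 + 3*(-9)) - 195) - 204 = ((6 - 27) - 195) - 204 = (-21 - 195) - 204 = -216 - 204 = -420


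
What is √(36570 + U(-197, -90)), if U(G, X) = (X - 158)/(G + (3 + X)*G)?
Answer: √2624183194966/8471 ≈ 191.23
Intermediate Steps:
U(G, X) = (-158 + X)/(G + G*(3 + X))
√(36570 + U(-197, -90)) = √(36570 + (-158 - 90)/((-197)*(4 - 90))) = √(36570 - 1/197*(-248)/(-86)) = √(36570 - 1/197*(-1/86)*(-248)) = √(36570 - 124/8471) = √(309784346/8471) = √2624183194966/8471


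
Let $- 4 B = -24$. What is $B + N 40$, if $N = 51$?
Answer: $2046$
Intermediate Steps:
$B = 6$ ($B = \left(- \frac{1}{4}\right) \left(-24\right) = 6$)
$B + N 40 = 6 + 51 \cdot 40 = 6 + 2040 = 2046$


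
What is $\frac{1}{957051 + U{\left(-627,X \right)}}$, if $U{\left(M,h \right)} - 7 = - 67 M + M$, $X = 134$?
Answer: $\frac{1}{998440} \approx 1.0016 \cdot 10^{-6}$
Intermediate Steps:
$U{\left(M,h \right)} = 7 - 66 M$ ($U{\left(M,h \right)} = 7 + \left(- 67 M + M\right) = 7 - 66 M$)
$\frac{1}{957051 + U{\left(-627,X \right)}} = \frac{1}{957051 + \left(7 - -41382\right)} = \frac{1}{957051 + \left(7 + 41382\right)} = \frac{1}{957051 + 41389} = \frac{1}{998440}$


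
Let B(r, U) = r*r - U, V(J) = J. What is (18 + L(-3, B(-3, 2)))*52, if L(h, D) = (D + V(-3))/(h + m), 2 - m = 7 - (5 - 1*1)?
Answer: 884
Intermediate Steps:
m = -1 (m = 2 - (7 - (5 - 1*1)) = 2 - (7 - (5 - 1)) = 2 - (7 - 1*4) = 2 - (7 - 4) = 2 - 1*3 = 2 - 3 = -1)
B(r, U) = r**2 - U
L(h, D) = (-3 + D)/(-1 + h) (L(h, D) = (D - 3)/(h - 1) = (-3 + D)/(-1 + h))
(18 + L(-3, B(-3, 2)))*52 = (18 + (-3 + ((-3)**2 - 1*2))/(-1 - 3))*52 = (18 + (-3 + (9 - 2))/(-4))*52 = (18 - (-3 + 7)/4)*52 = (18 - 1/4*4)*52 = (18 - 1)*52 = 17*52 = 884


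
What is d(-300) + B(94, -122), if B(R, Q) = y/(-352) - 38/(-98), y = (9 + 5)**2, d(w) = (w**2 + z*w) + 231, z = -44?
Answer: 445993743/4312 ≈ 1.0343e+5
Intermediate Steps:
d(w) = 231 + w**2 - 44*w (d(w) = (w**2 - 44*w) + 231 = 231 + w**2 - 44*w)
y = 196 (y = 14**2 = 196)
B(R, Q) = -729/4312 (B(R, Q) = 196/(-352) - 38/(-98) = 196*(-1/352) - 38*(-1/98) = -49/88 + 19/49 = -729/4312)
d(-300) + B(94, -122) = (231 + (-300)**2 - 44*(-300)) - 729/4312 = (231 + 90000 + 13200) - 729/4312 = 103431 - 729/4312 = 445993743/4312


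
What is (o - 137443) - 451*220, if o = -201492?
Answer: -438155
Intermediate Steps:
(o - 137443) - 451*220 = (-201492 - 137443) - 451*220 = -338935 - 99220 = -438155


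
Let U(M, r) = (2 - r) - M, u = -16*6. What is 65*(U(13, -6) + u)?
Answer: -6565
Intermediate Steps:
u = -96
U(M, r) = 2 - M - r
65*(U(13, -6) + u) = 65*((2 - 1*13 - 1*(-6)) - 96) = 65*((2 - 13 + 6) - 96) = 65*(-5 - 96) = 65*(-101) = -6565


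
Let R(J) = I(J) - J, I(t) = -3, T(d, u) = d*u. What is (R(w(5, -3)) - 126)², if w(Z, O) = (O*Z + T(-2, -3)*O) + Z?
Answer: 10201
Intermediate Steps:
w(Z, O) = Z + 6*O + O*Z (w(Z, O) = (O*Z + (-2*(-3))*O) + Z = (O*Z + 6*O) + Z = (6*O + O*Z) + Z = Z + 6*O + O*Z)
R(J) = -3 - J
(R(w(5, -3)) - 126)² = ((-3 - (5 + 6*(-3) - 3*5)) - 126)² = ((-3 - (5 - 18 - 15)) - 126)² = ((-3 - 1*(-28)) - 126)² = ((-3 + 28) - 126)² = (25 - 126)² = (-101)² = 10201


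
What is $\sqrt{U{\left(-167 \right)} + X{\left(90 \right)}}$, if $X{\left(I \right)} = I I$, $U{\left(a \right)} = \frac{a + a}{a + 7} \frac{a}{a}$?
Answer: $\frac{\sqrt{3240835}}{20} \approx 90.012$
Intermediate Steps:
$U{\left(a \right)} = \frac{2 a}{7 + a}$ ($U{\left(a \right)} = \frac{2 a}{7 + a} 1 = \frac{2 a}{7 + a}$)
$X{\left(I \right)} = I^{2}$
$\sqrt{U{\left(-167 \right)} + X{\left(90 \right)}} = \sqrt{2 \left(-167\right) \frac{1}{7 - 167} + 90^{2}} = \sqrt{2 \left(-167\right) \frac{1}{-160} + 8100} = \sqrt{2 \left(-167\right) \left(- \frac{1}{160}\right) + 8100} = \sqrt{\frac{167}{80} + 8100} = \sqrt{\frac{648167}{80}} = \frac{\sqrt{3240835}}{20}$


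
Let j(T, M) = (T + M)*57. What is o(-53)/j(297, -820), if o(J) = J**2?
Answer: -2809/29811 ≈ -0.094227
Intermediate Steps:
j(T, M) = 57*M + 57*T (j(T, M) = (M + T)*57 = 57*M + 57*T)
o(-53)/j(297, -820) = (-53)**2/(57*(-820) + 57*297) = 2809/(-46740 + 16929) = 2809/(-29811) = 2809*(-1/29811) = -2809/29811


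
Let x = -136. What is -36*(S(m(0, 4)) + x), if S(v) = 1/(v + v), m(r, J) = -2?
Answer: 4905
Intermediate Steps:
S(v) = 1/(2*v)
-36*(S(m(0, 4)) + x) = -36*((½)/(-2) - 136) = -36*((½)*(-½) - 136) = -36*(-¼ - 136) = -36*(-545/4) = 4905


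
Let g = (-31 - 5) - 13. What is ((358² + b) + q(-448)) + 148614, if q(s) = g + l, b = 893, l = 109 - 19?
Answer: 277712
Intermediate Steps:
l = 90
g = -49 (g = -36 - 13 = -49)
q(s) = 41 (q(s) = -49 + 90 = 41)
((358² + b) + q(-448)) + 148614 = ((358² + 893) + 41) + 148614 = ((128164 + 893) + 41) + 148614 = (129057 + 41) + 148614 = 129098 + 148614 = 277712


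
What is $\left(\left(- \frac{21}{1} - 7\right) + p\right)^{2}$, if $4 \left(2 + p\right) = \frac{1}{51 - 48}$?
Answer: $\frac{128881}{144} \approx 895.01$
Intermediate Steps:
$p = - \frac{23}{12}$ ($p = -2 + \frac{1}{4 \left(51 - 48\right)} = -2 + \frac{1}{4 \cdot 3} = -2 + \frac{1}{4} \cdot \frac{1}{3} = -2 + \frac{1}{12} = - \frac{23}{12} \approx -1.9167$)
$\left(\left(- \frac{21}{1} - 7\right) + p\right)^{2} = \left(\left(- \frac{21}{1} - 7\right) - \frac{23}{12}\right)^{2} = \left(\left(\left(-21\right) 1 - 7\right) - \frac{23}{12}\right)^{2} = \left(\left(-21 - 7\right) - \frac{23}{12}\right)^{2} = \left(-28 - \frac{23}{12}\right)^{2} = \left(- \frac{359}{12}\right)^{2} = \frac{128881}{144}$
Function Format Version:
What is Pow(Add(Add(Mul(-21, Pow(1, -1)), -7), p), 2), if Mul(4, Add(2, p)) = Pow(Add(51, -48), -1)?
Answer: Rational(128881, 144) ≈ 895.01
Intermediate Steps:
p = Rational(-23, 12) (p = Add(-2, Mul(Rational(1, 4), Pow(Add(51, -48), -1))) = Add(-2, Mul(Rational(1, 4), Pow(3, -1))) = Add(-2, Mul(Rational(1, 4), Rational(1, 3))) = Add(-2, Rational(1, 12)) = Rational(-23, 12) ≈ -1.9167)
Pow(Add(Add(Mul(-21, Pow(1, -1)), -7), p), 2) = Pow(Add(Add(Mul(-21, Pow(1, -1)), -7), Rational(-23, 12)), 2) = Pow(Add(Add(Mul(-21, 1), -7), Rational(-23, 12)), 2) = Pow(Add(Add(-21, -7), Rational(-23, 12)), 2) = Pow(Add(-28, Rational(-23, 12)), 2) = Pow(Rational(-359, 12), 2) = Rational(128881, 144)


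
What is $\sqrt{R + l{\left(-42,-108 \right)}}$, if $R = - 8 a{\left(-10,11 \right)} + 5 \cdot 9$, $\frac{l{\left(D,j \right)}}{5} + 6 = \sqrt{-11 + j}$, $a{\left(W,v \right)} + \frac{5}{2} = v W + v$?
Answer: $\sqrt{827 + 5 i \sqrt{119}} \approx 28.773 + 0.94782 i$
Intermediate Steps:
$a{\left(W,v \right)} = - \frac{5}{2} + v + W v$ ($a{\left(W,v \right)} = - \frac{5}{2} + \left(v W + v\right) = - \frac{5}{2} + \left(W v + v\right) = - \frac{5}{2} + \left(v + W v\right) = - \frac{5}{2} + v + W v$)
$l{\left(D,j \right)} = -30 + 5 \sqrt{-11 + j}$
$R = 857$ ($R = - 8 \left(- \frac{5}{2} + 11 - 110\right) + 5 \cdot 9 = - 8 \left(- \frac{5}{2} + 11 - 110\right) + 45 = \left(-8\right) \left(- \frac{203}{2}\right) + 45 = 812 + 45 = 857$)
$\sqrt{R + l{\left(-42,-108 \right)}} = \sqrt{857 - \left(30 - 5 \sqrt{-11 - 108}\right)} = \sqrt{857 - \left(30 - 5 \sqrt{-119}\right)} = \sqrt{857 - \left(30 - 5 i \sqrt{119}\right)} = \sqrt{827 + 5 i \sqrt{119}}$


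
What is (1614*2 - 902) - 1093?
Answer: 1233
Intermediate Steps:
(1614*2 - 902) - 1093 = (3228 - 902) - 1093 = 2326 - 1093 = 1233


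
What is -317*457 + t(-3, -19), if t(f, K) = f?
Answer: -144872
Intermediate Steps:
-317*457 + t(-3, -19) = -317*457 - 3 = -144869 - 3 = -144872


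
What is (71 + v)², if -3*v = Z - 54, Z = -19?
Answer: 81796/9 ≈ 9088.4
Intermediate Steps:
v = 73/3 (v = -(-19 - 54)/3 = -⅓*(-73) = 73/3 ≈ 24.333)
(71 + v)² = (71 + 73/3)² = (286/3)² = 81796/9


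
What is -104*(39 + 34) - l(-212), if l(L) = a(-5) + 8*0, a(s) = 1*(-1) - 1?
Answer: -7590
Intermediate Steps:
a(s) = -2 (a(s) = -1 - 1 = -2)
l(L) = -2 (l(L) = -2 + 8*0 = -2 + 0 = -2)
-104*(39 + 34) - l(-212) = -104*(39 + 34) - 1*(-2) = -104*73 + 2 = -7592 + 2 = -7590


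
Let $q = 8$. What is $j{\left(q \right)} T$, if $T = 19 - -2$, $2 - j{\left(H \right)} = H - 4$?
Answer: $-42$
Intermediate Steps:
$j{\left(H \right)} = 6 - H$ ($j{\left(H \right)} = 2 - \left(H - 4\right) = 2 - \left(-4 + H\right) = 6 - H$)
$T = 21$ ($T = 19 + 2 = 21$)
$j{\left(q \right)} T = \left(6 - 8\right) 21 = \left(-2\right) 21 = -42$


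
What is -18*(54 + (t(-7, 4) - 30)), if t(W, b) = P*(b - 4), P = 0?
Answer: -432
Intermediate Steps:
t(W, b) = 0 (t(W, b) = 0*(b - 4) = 0*(-4 + b) = 0)
-18*(54 + (t(-7, 4) - 30)) = -18*(54 + (0 - 30)) = -18*(54 - 30) = -18*24 = -432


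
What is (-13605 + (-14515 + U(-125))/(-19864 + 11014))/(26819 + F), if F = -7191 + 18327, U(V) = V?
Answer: -4012987/11196725 ≈ -0.35841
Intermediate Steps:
F = 11136
(-13605 + (-14515 + U(-125))/(-19864 + 11014))/(26819 + F) = (-13605 + (-14515 - 125)/(-19864 + 11014))/(26819 + 11136) = (-13605 - 14640/(-8850))/37955 = (-13605 - 14640*(-1/8850))*(1/37955) = (-13605 + 488/295)*(1/37955) = -4012987/295*1/37955 = -4012987/11196725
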